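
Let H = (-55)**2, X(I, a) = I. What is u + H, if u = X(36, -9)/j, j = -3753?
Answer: 1261421/417 ≈ 3025.0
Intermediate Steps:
H = 3025
u = -4/417 (u = 36/(-3753) = 36*(-1/3753) = -4/417 ≈ -0.0095923)
u + H = -4/417 + 3025 = 1261421/417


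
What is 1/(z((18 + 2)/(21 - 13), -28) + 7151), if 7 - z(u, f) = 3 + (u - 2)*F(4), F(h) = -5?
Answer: 2/14315 ≈ 0.00013971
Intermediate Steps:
z(u, f) = -6 + 5*u (z(u, f) = 7 - (3 + (u - 2)*(-5)) = 7 - (3 + (-2 + u)*(-5)) = 7 - (3 + (10 - 5*u)) = 7 - (13 - 5*u) = 7 + (-13 + 5*u) = -6 + 5*u)
1/(z((18 + 2)/(21 - 13), -28) + 7151) = 1/((-6 + 5*((18 + 2)/(21 - 13))) + 7151) = 1/((-6 + 5*(20/8)) + 7151) = 1/((-6 + 5*(20*(⅛))) + 7151) = 1/((-6 + 5*(5/2)) + 7151) = 1/((-6 + 25/2) + 7151) = 1/(13/2 + 7151) = 1/(14315/2) = 2/14315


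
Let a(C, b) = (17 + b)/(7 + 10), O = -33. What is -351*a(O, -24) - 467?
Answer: -5482/17 ≈ -322.47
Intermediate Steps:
a(C, b) = 1 + b/17 (a(C, b) = (17 + b)/17 = (17 + b)*(1/17) = 1 + b/17)
-351*a(O, -24) - 467 = -351*(1 + (1/17)*(-24)) - 467 = -351*(1 - 24/17) - 467 = -351*(-7/17) - 467 = 2457/17 - 467 = -5482/17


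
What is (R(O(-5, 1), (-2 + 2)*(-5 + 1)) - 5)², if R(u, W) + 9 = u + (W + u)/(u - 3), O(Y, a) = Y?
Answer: 21609/64 ≈ 337.64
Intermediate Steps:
R(u, W) = -9 + u + (W + u)/(-3 + u) (R(u, W) = -9 + (u + (W + u)/(u - 3)) = -9 + (u + (W + u)/(-3 + u)) = -9 + u + (W + u)/(-3 + u))
(R(O(-5, 1), (-2 + 2)*(-5 + 1)) - 5)² = ((27 + (-2 + 2)*(-5 + 1) + (-5)² - 11*(-5))/(-3 - 5) - 5)² = ((27 + 0*(-4) + 25 + 55)/(-8) - 5)² = (-(27 + 0 + 25 + 55)/8 - 5)² = (-⅛*107 - 5)² = (-107/8 - 5)² = (-147/8)² = 21609/64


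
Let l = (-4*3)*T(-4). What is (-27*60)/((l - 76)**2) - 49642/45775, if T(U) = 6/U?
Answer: -60287797/38496775 ≈ -1.5660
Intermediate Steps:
l = 18 (l = (-4*3)*(6/(-4)) = -72*(-1)/4 = -12*(-3/2) = 18)
(-27*60)/((l - 76)**2) - 49642/45775 = (-27*60)/((18 - 76)**2) - 49642/45775 = -1620/((-58)**2) - 49642*1/45775 = -1620/3364 - 49642/45775 = -1620*1/3364 - 49642/45775 = -405/841 - 49642/45775 = -60287797/38496775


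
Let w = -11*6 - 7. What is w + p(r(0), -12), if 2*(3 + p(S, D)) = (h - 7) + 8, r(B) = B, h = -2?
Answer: -153/2 ≈ -76.500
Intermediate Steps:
p(S, D) = -7/2 (p(S, D) = -3 + ((-2 - 7) + 8)/2 = -3 + (-9 + 8)/2 = -3 + (½)*(-1) = -3 - ½ = -7/2)
w = -73 (w = -66 - 7 = -73)
w + p(r(0), -12) = -73 - 7/2 = -153/2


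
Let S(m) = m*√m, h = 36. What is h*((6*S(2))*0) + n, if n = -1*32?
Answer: -32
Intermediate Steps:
S(m) = m^(3/2)
n = -32
h*((6*S(2))*0) + n = 36*((6*2^(3/2))*0) - 32 = 36*((6*(2*√2))*0) - 32 = 36*((12*√2)*0) - 32 = 36*0 - 32 = 0 - 32 = -32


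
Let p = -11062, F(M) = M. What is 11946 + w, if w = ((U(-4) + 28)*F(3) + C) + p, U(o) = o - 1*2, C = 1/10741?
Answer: 10203951/10741 ≈ 950.00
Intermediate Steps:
C = 1/10741 ≈ 9.3101e-5
U(o) = -2 + o (U(o) = o - 2 = -2 + o)
w = -118108035/10741 (w = (((-2 - 4) + 28)*3 + 1/10741) - 11062 = ((-6 + 28)*3 + 1/10741) - 11062 = (22*3 + 1/10741) - 11062 = (66 + 1/10741) - 11062 = 708907/10741 - 11062 = -118108035/10741 ≈ -10996.)
11946 + w = 11946 - 118108035/10741 = 10203951/10741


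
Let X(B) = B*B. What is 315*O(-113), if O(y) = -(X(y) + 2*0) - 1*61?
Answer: -4041450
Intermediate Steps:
X(B) = B**2
O(y) = -61 - y**2 (O(y) = -(y**2 + 2*0) - 1*61 = -(y**2 + 0) - 61 = -y**2 - 61 = -61 - y**2)
315*O(-113) = 315*(-61 - 1*(-113)**2) = 315*(-61 - 1*12769) = 315*(-61 - 12769) = 315*(-12830) = -4041450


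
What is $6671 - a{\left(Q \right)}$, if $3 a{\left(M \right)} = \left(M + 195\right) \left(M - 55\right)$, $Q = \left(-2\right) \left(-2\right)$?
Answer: $10054$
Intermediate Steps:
$Q = 4$
$a{\left(M \right)} = \frac{\left(-55 + M\right) \left(195 + M\right)}{3}$ ($a{\left(M \right)} = \frac{\left(M + 195\right) \left(M - 55\right)}{3} = \frac{\left(195 + M\right) \left(-55 + M\right)}{3} = \frac{\left(-55 + M\right) \left(195 + M\right)}{3}$)
$6671 - a{\left(Q \right)} = 6671 - \left(-3575 + \frac{4^{2}}{3} + \frac{140}{3} \cdot 4\right) = 6671 - \left(-3575 + \frac{1}{3} \cdot 16 + \frac{560}{3}\right) = 6671 - \left(-3575 + \frac{16}{3} + \frac{560}{3}\right) = 6671 - -3383 = 6671 + 3383 = 10054$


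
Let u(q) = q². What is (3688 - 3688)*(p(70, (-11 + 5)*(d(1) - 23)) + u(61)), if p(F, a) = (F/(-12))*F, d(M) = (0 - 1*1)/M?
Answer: 0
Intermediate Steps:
d(M) = -1/M (d(M) = (0 - 1)/M = -1/M)
p(F, a) = -F²/12 (p(F, a) = (F*(-1/12))*F = (-F/12)*F = -F²/12)
(3688 - 3688)*(p(70, (-11 + 5)*(d(1) - 23)) + u(61)) = (3688 - 3688)*(-1/12*70² + 61²) = 0*(-1/12*4900 + 3721) = 0*(-1225/3 + 3721) = 0*(9938/3) = 0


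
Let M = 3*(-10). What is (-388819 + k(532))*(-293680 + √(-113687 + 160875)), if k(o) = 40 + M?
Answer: 114185427120 - 777618*√11797 ≈ 1.1410e+11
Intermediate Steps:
M = -30
k(o) = 10 (k(o) = 40 - 30 = 10)
(-388819 + k(532))*(-293680 + √(-113687 + 160875)) = (-388819 + 10)*(-293680 + √(-113687 + 160875)) = -388809*(-293680 + √47188) = -388809*(-293680 + 2*√11797) = 114185427120 - 777618*√11797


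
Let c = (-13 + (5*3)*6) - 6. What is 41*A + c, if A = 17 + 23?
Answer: 1711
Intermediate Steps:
A = 40
c = 71 (c = (-13 + 15*6) - 6 = (-13 + 90) - 6 = 77 - 6 = 71)
41*A + c = 41*40 + 71 = 1640 + 71 = 1711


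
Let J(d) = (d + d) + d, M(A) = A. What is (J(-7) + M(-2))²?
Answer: 529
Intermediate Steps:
J(d) = 3*d (J(d) = 2*d + d = 3*d)
(J(-7) + M(-2))² = (3*(-7) - 2)² = (-21 - 2)² = (-23)² = 529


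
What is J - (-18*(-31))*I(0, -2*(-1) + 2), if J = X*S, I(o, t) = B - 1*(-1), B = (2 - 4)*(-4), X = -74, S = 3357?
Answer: -253440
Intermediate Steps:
B = 8 (B = -2*(-4) = 8)
I(o, t) = 9 (I(o, t) = 8 - 1*(-1) = 8 + 1 = 9)
J = -248418 (J = -74*3357 = -248418)
J - (-18*(-31))*I(0, -2*(-1) + 2) = -248418 - (-18*(-31))*9 = -248418 - 558*9 = -248418 - 1*5022 = -248418 - 5022 = -253440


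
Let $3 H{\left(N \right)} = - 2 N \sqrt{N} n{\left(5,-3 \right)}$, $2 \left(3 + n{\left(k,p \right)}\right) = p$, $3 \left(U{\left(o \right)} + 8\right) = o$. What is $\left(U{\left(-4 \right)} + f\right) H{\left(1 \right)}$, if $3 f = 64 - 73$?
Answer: $-37$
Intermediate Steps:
$U{\left(o \right)} = -8 + \frac{o}{3}$
$f = -3$ ($f = \frac{64 - 73}{3} = \frac{1}{3} \left(-9\right) = -3$)
$n{\left(k,p \right)} = -3 + \frac{p}{2}$
$H{\left(N \right)} = 3 N^{\frac{3}{2}}$ ($H{\left(N \right)} = \frac{- 2 N \sqrt{N} \left(-3 + \frac{1}{2} \left(-3\right)\right)}{3} = \frac{- 2 N^{\frac{3}{2}} \left(-3 - \frac{3}{2}\right)}{3} = \frac{- 2 N^{\frac{3}{2}} \left(- \frac{9}{2}\right)}{3} = \frac{9 N^{\frac{3}{2}}}{3} = 3 N^{\frac{3}{2}}$)
$\left(U{\left(-4 \right)} + f\right) H{\left(1 \right)} = \left(\left(-8 + \frac{1}{3} \left(-4\right)\right) - 3\right) 3 \cdot 1^{\frac{3}{2}} = \left(\left(-8 - \frac{4}{3}\right) - 3\right) 3 \cdot 1 = \left(- \frac{28}{3} - 3\right) 3 = \left(- \frac{37}{3}\right) 3 = -37$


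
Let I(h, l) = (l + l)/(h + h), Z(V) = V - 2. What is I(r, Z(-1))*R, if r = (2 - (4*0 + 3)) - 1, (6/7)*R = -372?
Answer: -651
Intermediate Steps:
Z(V) = -2 + V
R = -434 (R = (7/6)*(-372) = -434)
r = -2 (r = (2 - (0 + 3)) - 1 = (2 - 3) - 1 = -1 - 1 = -2)
I(h, l) = l/h (I(h, l) = (2*l)/((2*h)) = (2*l)*(1/(2*h)) = l/h)
I(r, Z(-1))*R = ((-2 - 1)/(-2))*(-434) = -3*(-½)*(-434) = (3/2)*(-434) = -651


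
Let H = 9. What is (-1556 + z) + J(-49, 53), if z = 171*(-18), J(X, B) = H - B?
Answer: -4678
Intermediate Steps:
J(X, B) = 9 - B
z = -3078
(-1556 + z) + J(-49, 53) = (-1556 - 3078) + (9 - 1*53) = -4634 + (9 - 53) = -4634 - 44 = -4678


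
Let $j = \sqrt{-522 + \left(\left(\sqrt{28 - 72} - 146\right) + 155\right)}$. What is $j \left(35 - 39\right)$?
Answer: $- 4 \sqrt{-513 + 2 i \sqrt{11}} \approx -0.58572 - 90.6 i$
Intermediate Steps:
$j = \sqrt{-513 + 2 i \sqrt{11}}$ ($j = \sqrt{-522 + \left(\left(\sqrt{-44} - 146\right) + 155\right)} = \sqrt{-522 + \left(\left(2 i \sqrt{11} - 146\right) + 155\right)} = \sqrt{-522 + \left(\left(-146 + 2 i \sqrt{11}\right) + 155\right)} = \sqrt{-522 + \left(9 + 2 i \sqrt{11}\right)} = \sqrt{-513 + 2 i \sqrt{11}} \approx 0.1464 + 22.65 i$)
$j \left(35 - 39\right) = \sqrt{-513 + 2 i \sqrt{11}} \left(35 - 39\right) = \sqrt{-513 + 2 i \sqrt{11}} \left(-4\right) = - 4 \sqrt{-513 + 2 i \sqrt{11}}$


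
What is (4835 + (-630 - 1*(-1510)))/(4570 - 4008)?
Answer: 5715/562 ≈ 10.169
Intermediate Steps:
(4835 + (-630 - 1*(-1510)))/(4570 - 4008) = (4835 + (-630 + 1510))/562 = (4835 + 880)*(1/562) = 5715*(1/562) = 5715/562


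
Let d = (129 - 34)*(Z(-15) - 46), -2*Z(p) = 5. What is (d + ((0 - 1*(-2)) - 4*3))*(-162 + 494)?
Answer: -1533010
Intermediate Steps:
Z(p) = -5/2 (Z(p) = -1/2*5 = -5/2)
d = -9215/2 (d = (129 - 34)*(-5/2 - 46) = 95*(-97/2) = -9215/2 ≈ -4607.5)
(d + ((0 - 1*(-2)) - 4*3))*(-162 + 494) = (-9215/2 + ((0 - 1*(-2)) - 4*3))*(-162 + 494) = (-9215/2 + ((0 + 2) - 12))*332 = (-9215/2 + (2 - 12))*332 = (-9215/2 - 10)*332 = -9235/2*332 = -1533010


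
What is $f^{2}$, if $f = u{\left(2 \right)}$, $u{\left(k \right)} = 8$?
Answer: $64$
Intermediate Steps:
$f = 8$
$f^{2} = 8^{2} = 64$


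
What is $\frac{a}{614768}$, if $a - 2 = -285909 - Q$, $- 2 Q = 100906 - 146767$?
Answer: $- \frac{617675}{1229536} \approx -0.50236$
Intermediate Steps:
$Q = \frac{45861}{2}$ ($Q = - \frac{100906 - 146767}{2} = \left(- \frac{1}{2}\right) \left(-45861\right) = \frac{45861}{2} \approx 22931.0$)
$a = - \frac{617675}{2}$ ($a = 2 - \frac{617679}{2} = - \frac{617675}{2} \approx -3.0884 \cdot 10^{5}$)
$\frac{a}{614768} = - \frac{617675}{2 \cdot 614768} = \left(- \frac{617675}{2}\right) \frac{1}{614768} = - \frac{617675}{1229536}$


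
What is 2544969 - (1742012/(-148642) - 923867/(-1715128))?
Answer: 324408695137148733/127470028088 ≈ 2.5450e+6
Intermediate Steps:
2544969 - (1742012/(-148642) - 923867/(-1715128)) = 2544969 - (1742012*(-1/148642) - 923867*(-1/1715128)) = 2544969 - (-871006/74321 + 923867/1715128) = 2544969 - 1*(-1425224059461/127470028088) = 2544969 + 1425224059461/127470028088 = 324408695137148733/127470028088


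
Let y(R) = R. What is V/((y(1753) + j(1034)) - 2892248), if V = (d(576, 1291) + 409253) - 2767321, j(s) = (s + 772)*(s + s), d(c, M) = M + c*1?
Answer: -2356201/844313 ≈ -2.7907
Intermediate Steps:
d(c, M) = M + c
j(s) = 2*s*(772 + s) (j(s) = (772 + s)*(2*s) = 2*s*(772 + s))
V = -2356201 (V = ((1291 + 576) + 409253) - 2767321 = (1867 + 409253) - 2767321 = 411120 - 2767321 = -2356201)
V/((y(1753) + j(1034)) - 2892248) = -2356201/((1753 + 2*1034*(772 + 1034)) - 2892248) = -2356201/((1753 + 2*1034*1806) - 2892248) = -2356201/((1753 + 3734808) - 2892248) = -2356201/(3736561 - 2892248) = -2356201/844313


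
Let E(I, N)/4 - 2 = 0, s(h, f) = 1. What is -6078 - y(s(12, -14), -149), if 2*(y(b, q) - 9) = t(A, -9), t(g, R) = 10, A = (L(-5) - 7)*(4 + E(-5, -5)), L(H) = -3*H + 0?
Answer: -6092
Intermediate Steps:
L(H) = -3*H
E(I, N) = 8 (E(I, N) = 8 + 4*0 = 8 + 0 = 8)
A = 96 (A = (-3*(-5) - 7)*(4 + 8) = (15 - 7)*12 = 8*12 = 96)
y(b, q) = 14 (y(b, q) = 9 + (½)*10 = 9 + 5 = 14)
-6078 - y(s(12, -14), -149) = -6078 - 1*14 = -6078 - 14 = -6092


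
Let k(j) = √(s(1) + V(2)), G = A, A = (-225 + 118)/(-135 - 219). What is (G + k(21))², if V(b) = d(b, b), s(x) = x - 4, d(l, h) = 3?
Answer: 11449/125316 ≈ 0.091361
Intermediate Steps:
s(x) = -4 + x
A = 107/354 (A = -107/(-354) = -107*(-1/354) = 107/354 ≈ 0.30226)
V(b) = 3
G = 107/354 ≈ 0.30226
k(j) = 0 (k(j) = √((-4 + 1) + 3) = √(-3 + 3) = √0 = 0)
(G + k(21))² = (107/354 + 0)² = (107/354)² = 11449/125316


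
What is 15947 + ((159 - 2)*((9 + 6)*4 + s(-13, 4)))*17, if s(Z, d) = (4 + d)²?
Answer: 346903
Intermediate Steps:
15947 + ((159 - 2)*((9 + 6)*4 + s(-13, 4)))*17 = 15947 + ((159 - 2)*((9 + 6)*4 + (4 + 4)²))*17 = 15947 + (157*(15*4 + 8²))*17 = 15947 + (157*(60 + 64))*17 = 15947 + (157*124)*17 = 15947 + 19468*17 = 15947 + 330956 = 346903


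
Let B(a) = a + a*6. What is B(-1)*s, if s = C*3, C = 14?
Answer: -294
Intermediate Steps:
B(a) = 7*a (B(a) = a + 6*a = 7*a)
s = 42 (s = 14*3 = 42)
B(-1)*s = (7*(-1))*42 = -7*42 = -294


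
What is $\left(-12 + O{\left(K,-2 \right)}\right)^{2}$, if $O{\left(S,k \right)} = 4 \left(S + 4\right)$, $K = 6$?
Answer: $784$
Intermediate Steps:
$O{\left(S,k \right)} = 16 + 4 S$ ($O{\left(S,k \right)} = 4 \left(4 + S\right) = 16 + 4 S$)
$\left(-12 + O{\left(K,-2 \right)}\right)^{2} = \left(-12 + \left(16 + 4 \cdot 6\right)\right)^{2} = \left(-12 + \left(16 + 24\right)\right)^{2} = \left(-12 + 40\right)^{2} = 28^{2} = 784$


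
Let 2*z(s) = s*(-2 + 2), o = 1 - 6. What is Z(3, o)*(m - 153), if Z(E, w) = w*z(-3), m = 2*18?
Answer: 0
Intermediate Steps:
m = 36
o = -5
z(s) = 0 (z(s) = (s*(-2 + 2))/2 = (s*0)/2 = (½)*0 = 0)
Z(E, w) = 0 (Z(E, w) = w*0 = 0)
Z(3, o)*(m - 153) = 0*(36 - 153) = 0*(-117) = 0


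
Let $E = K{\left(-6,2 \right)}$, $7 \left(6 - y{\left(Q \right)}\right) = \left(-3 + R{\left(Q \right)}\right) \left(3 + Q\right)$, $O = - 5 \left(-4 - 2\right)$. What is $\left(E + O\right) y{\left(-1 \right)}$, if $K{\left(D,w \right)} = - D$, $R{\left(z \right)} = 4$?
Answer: $\frac{1440}{7} \approx 205.71$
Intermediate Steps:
$O = 30$ ($O = \left(-5\right) \left(-6\right) = 30$)
$y{\left(Q \right)} = \frac{39}{7} - \frac{Q}{7}$ ($y{\left(Q \right)} = 6 - \frac{\left(-3 + 4\right) \left(3 + Q\right)}{7} = 6 - \frac{1 \left(3 + Q\right)}{7} = 6 - \frac{3 + Q}{7} = 6 - \left(\frac{3}{7} + \frac{Q}{7}\right) = \frac{39}{7} - \frac{Q}{7}$)
$E = 6$ ($E = \left(-1\right) \left(-6\right) = 6$)
$\left(E + O\right) y{\left(-1 \right)} = \left(6 + 30\right) \left(\frac{39}{7} - - \frac{1}{7}\right) = 36 \left(\frac{39}{7} + \frac{1}{7}\right) = 36 \cdot \frac{40}{7} = \frac{1440}{7}$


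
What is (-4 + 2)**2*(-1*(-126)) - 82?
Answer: 422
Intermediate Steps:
(-4 + 2)**2*(-1*(-126)) - 82 = (-2)**2*126 - 82 = 4*126 - 82 = 504 - 82 = 422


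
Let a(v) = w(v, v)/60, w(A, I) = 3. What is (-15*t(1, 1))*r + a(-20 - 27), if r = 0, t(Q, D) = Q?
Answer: 1/20 ≈ 0.050000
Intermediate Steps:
a(v) = 1/20 (a(v) = 3/60 = 3*(1/60) = 1/20)
(-15*t(1, 1))*r + a(-20 - 27) = -15*1*0 + 1/20 = -15*0 + 1/20 = 0 + 1/20 = 1/20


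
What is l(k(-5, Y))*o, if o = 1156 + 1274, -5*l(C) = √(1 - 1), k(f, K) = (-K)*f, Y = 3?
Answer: 0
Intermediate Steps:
k(f, K) = -K*f
l(C) = 0 (l(C) = -√(1 - 1)/5 = -√0/5 = -⅕*0 = 0)
o = 2430
l(k(-5, Y))*o = 0*2430 = 0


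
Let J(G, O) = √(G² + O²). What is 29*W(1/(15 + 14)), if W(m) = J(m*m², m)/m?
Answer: √707282/29 ≈ 29.000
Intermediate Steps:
W(m) = √(m² + m⁶)/m (W(m) = √((m*m²)² + m²)/m = √((m³)² + m²)/m = √(m⁶ + m²)/m = √(m² + m⁶)/m)
29*W(1/(15 + 14)) = 29*(√((1/(15 + 14))² + (1/(15 + 14))⁶)/(1/(15 + 14))) = 29*(√((1/29)² + (1/29)⁶)/(1/29)) = 29*(29*√(1/841 + 1/594823321)) = 29*(29*√(707282/594823321)) = 29*(29*(√707282/24389)) = 29*(√707282/841) = √707282/29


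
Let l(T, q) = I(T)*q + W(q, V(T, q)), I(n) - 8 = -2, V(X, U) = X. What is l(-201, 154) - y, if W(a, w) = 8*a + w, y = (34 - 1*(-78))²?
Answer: -10589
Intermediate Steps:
y = 12544 (y = (34 + 78)² = 112² = 12544)
W(a, w) = w + 8*a
I(n) = 6 (I(n) = 8 - 2 = 6)
l(T, q) = T + 14*q (l(T, q) = 6*q + (T + 8*q) = T + 14*q)
l(-201, 154) - y = (-201 + 14*154) - 1*12544 = (-201 + 2156) - 12544 = 1955 - 12544 = -10589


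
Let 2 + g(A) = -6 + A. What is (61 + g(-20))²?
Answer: 1089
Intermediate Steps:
g(A) = -8 + A (g(A) = -2 + (-6 + A) = -8 + A)
(61 + g(-20))² = (61 + (-8 - 20))² = (61 - 28)² = 33² = 1089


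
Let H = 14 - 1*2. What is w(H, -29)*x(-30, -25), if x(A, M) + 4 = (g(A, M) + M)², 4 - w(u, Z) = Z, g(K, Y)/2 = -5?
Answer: 40293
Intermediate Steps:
H = 12 (H = 14 - 2 = 12)
g(K, Y) = -10 (g(K, Y) = 2*(-5) = -10)
w(u, Z) = 4 - Z
x(A, M) = -4 + (-10 + M)²
w(H, -29)*x(-30, -25) = (4 - 1*(-29))*(-4 + (-10 - 25)²) = (4 + 29)*(-4 + (-35)²) = 33*(-4 + 1225) = 33*1221 = 40293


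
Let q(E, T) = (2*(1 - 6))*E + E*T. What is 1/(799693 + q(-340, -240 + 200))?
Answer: 1/816693 ≈ 1.2245e-6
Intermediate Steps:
q(E, T) = -10*E + E*T (q(E, T) = (2*(-5))*E + E*T = -10*E + E*T)
1/(799693 + q(-340, -240 + 200)) = 1/(799693 - 340*(-10 + (-240 + 200))) = 1/(799693 - 340*(-10 - 40)) = 1/(799693 - 340*(-50)) = 1/(799693 + 17000) = 1/816693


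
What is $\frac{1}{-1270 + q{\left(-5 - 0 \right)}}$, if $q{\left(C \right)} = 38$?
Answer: $- \frac{1}{1232} \approx -0.00081169$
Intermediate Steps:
$\frac{1}{-1270 + q{\left(-5 - 0 \right)}} = \frac{1}{-1270 + 38} = \frac{1}{-1232} = - \frac{1}{1232}$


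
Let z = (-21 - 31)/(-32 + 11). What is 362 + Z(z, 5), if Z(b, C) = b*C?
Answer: 7862/21 ≈ 374.38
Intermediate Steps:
z = 52/21 (z = -52/(-21) = -52*(-1/21) = 52/21 ≈ 2.4762)
Z(b, C) = C*b
362 + Z(z, 5) = 362 + 5*(52/21) = 362 + 260/21 = 7862/21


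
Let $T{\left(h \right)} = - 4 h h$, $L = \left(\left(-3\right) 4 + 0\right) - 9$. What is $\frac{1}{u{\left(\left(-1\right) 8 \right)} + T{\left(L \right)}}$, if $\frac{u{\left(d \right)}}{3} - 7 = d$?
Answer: $- \frac{1}{1767} \approx -0.00056593$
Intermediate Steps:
$L = -21$ ($L = \left(-12 + 0\right) - 9 = -12 - 9 = -21$)
$u{\left(d \right)} = 21 + 3 d$
$T{\left(h \right)} = - 4 h^{2}$
$\frac{1}{u{\left(\left(-1\right) 8 \right)} + T{\left(L \right)}} = \frac{1}{\left(21 + 3 \left(\left(-1\right) 8\right)\right) - 4 \left(-21\right)^{2}} = \frac{1}{\left(21 + 3 \left(-8\right)\right) - 1764} = \frac{1}{\left(21 - 24\right) - 1764} = \frac{1}{-3 - 1764} = \frac{1}{-1767} = - \frac{1}{1767}$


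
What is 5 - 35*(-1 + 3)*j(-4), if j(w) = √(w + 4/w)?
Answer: 5 - 70*I*√5 ≈ 5.0 - 156.52*I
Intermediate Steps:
5 - 35*(-1 + 3)*j(-4) = 5 - 35*(-1 + 3)*√(-4 + 4/(-4)) = 5 - 70*√(-4 + 4*(-¼)) = 5 - 70*√(-4 - 1) = 5 - 70*√(-5) = 5 - 70*I*√5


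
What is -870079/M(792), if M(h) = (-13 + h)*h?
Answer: -870079/616968 ≈ -1.4102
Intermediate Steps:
M(h) = h*(-13 + h)
-870079/M(792) = -870079*1/(792*(-13 + 792)) = -870079/(792*779) = -870079/616968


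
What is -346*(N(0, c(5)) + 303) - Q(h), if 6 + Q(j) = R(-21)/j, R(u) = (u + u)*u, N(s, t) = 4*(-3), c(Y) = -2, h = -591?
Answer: -19833666/197 ≈ -1.0068e+5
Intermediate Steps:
N(s, t) = -12
R(u) = 2*u² (R(u) = (2*u)*u = 2*u²)
Q(j) = -6 + 882/j (Q(j) = -6 + (2*(-21)²)/j = -6 + (2*441)/j = -6 + 882/j)
-346*(N(0, c(5)) + 303) - Q(h) = -346*(-12 + 303) - (-6 + 882/(-591)) = -346*291 - (-6 + 882*(-1/591)) = -100686 - (-6 - 294/197) = -100686 - 1*(-1476/197) = -100686 + 1476/197 = -19833666/197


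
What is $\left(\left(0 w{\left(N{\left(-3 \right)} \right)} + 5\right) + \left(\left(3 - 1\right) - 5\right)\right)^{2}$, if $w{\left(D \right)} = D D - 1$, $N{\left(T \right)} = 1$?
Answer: $4$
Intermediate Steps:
$w{\left(D \right)} = -1 + D^{2}$ ($w{\left(D \right)} = D^{2} - 1 = -1 + D^{2}$)
$\left(\left(0 w{\left(N{\left(-3 \right)} \right)} + 5\right) + \left(\left(3 - 1\right) - 5\right)\right)^{2} = \left(\left(0 \left(-1 + 1^{2}\right) + 5\right) + \left(\left(3 - 1\right) - 5\right)\right)^{2} = \left(\left(0 \left(-1 + 1\right) + 5\right) + \left(2 - 5\right)\right)^{2} = \left(\left(0 \cdot 0 + 5\right) - 3\right)^{2} = \left(\left(0 + 5\right) - 3\right)^{2} = \left(5 - 3\right)^{2} = 2^{2} = 4$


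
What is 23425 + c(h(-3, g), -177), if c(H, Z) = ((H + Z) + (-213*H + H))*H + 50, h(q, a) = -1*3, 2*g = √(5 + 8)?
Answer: 22107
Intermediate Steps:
g = √13/2 (g = √(5 + 8)/2 = √13/2 ≈ 1.8028)
h(q, a) = -3
c(H, Z) = 50 + H*(Z - 211*H) (c(H, Z) = ((H + Z) - 212*H)*H + 50 = (Z - 211*H)*H + 50 = H*(Z - 211*H) + 50 = 50 + H*(Z - 211*H))
23425 + c(h(-3, g), -177) = 23425 + (50 - 211*(-3)² - 3*(-177)) = 23425 + (50 - 211*9 + 531) = 23425 + (50 - 1899 + 531) = 23425 - 1318 = 22107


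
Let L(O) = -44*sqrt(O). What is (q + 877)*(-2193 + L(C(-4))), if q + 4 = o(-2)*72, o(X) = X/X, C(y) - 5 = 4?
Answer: -2197125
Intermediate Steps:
C(y) = 9 (C(y) = 5 + 4 = 9)
o(X) = 1
q = 68 (q = -4 + 1*72 = -4 + 72 = 68)
(q + 877)*(-2193 + L(C(-4))) = (68 + 877)*(-2193 - 44*sqrt(9)) = 945*(-2193 - 44*3) = 945*(-2193 - 132) = 945*(-2325) = -2197125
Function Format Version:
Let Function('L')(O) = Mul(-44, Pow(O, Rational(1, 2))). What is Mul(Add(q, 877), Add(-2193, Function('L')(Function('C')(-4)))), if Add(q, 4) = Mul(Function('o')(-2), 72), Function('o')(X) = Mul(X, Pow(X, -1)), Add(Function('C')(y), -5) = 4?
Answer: -2197125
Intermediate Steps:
Function('C')(y) = 9 (Function('C')(y) = Add(5, 4) = 9)
Function('o')(X) = 1
q = 68 (q = Add(-4, Mul(1, 72)) = Add(-4, 72) = 68)
Mul(Add(q, 877), Add(-2193, Function('L')(Function('C')(-4)))) = Mul(Add(68, 877), Add(-2193, Mul(-44, Pow(9, Rational(1, 2))))) = Mul(945, Add(-2193, Mul(-44, 3))) = Mul(945, Add(-2193, -132)) = Mul(945, -2325) = -2197125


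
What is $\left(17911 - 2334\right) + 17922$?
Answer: $33499$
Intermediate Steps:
$\left(17911 - 2334\right) + 17922 = 15577 + 17922 = 33499$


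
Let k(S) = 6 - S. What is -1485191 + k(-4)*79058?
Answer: -694611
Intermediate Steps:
-1485191 + k(-4)*79058 = -1485191 + (6 - 1*(-4))*79058 = -1485191 + (6 + 4)*79058 = -1485191 + 10*79058 = -1485191 + 790580 = -694611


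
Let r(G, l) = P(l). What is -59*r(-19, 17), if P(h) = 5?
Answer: -295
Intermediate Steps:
r(G, l) = 5
-59*r(-19, 17) = -59*5 = -295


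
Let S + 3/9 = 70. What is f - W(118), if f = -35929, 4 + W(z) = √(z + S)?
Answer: -35925 - √1689/3 ≈ -35939.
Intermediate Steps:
S = 209/3 (S = -⅓ + 70 = 209/3 ≈ 69.667)
W(z) = -4 + √(209/3 + z) (W(z) = -4 + √(z + 209/3) = -4 + √(209/3 + z))
f - W(118) = -35929 - (-4 + √(627 + 9*118)/3) = -35929 - (-4 + √(627 + 1062)/3) = -35929 - (-4 + √1689/3) = -35929 + (4 - √1689/3) = -35925 - √1689/3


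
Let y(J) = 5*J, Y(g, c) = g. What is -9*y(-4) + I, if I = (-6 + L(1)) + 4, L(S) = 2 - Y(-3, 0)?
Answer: 183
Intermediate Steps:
L(S) = 5 (L(S) = 2 - 1*(-3) = 2 + 3 = 5)
I = 3 (I = (-6 + 5) + 4 = -1 + 4 = 3)
-9*y(-4) + I = -45*(-4) + 3 = -9*(-20) + 3 = 180 + 3 = 183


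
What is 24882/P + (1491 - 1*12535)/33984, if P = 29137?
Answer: 130950215/247547952 ≈ 0.52899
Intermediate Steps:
24882/P + (1491 - 1*12535)/33984 = 24882/29137 + (1491 - 1*12535)/33984 = 24882*(1/29137) + (1491 - 12535)*(1/33984) = 24882/29137 - 11044*1/33984 = 24882/29137 - 2761/8496 = 130950215/247547952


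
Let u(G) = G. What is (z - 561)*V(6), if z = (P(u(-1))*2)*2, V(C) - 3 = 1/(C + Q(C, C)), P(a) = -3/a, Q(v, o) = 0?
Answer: -3477/2 ≈ -1738.5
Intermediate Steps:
V(C) = 3 + 1/C (V(C) = 3 + 1/(C + 0) = 3 + 1/C)
z = 12 (z = (-3/(-1)*2)*2 = (-3*(-1)*2)*2 = (3*2)*2 = 6*2 = 12)
(z - 561)*V(6) = (12 - 561)*(3 + 1/6) = -549*(3 + ⅙) = -549*19/6 = -3477/2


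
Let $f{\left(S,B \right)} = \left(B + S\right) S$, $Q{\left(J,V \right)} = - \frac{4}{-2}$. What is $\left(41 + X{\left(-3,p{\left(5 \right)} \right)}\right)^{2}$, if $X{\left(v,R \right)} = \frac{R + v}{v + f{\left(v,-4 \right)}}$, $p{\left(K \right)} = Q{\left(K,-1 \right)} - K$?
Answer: $\frac{14884}{9} \approx 1653.8$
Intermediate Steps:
$Q{\left(J,V \right)} = 2$ ($Q{\left(J,V \right)} = \left(-4\right) \left(- \frac{1}{2}\right) = 2$)
$f{\left(S,B \right)} = S \left(B + S\right)$
$p{\left(K \right)} = 2 - K$
$X{\left(v,R \right)} = \frac{R + v}{v + v \left(-4 + v\right)}$
$\left(41 + X{\left(-3,p{\left(5 \right)} \right)}\right)^{2} = \left(41 + \frac{\left(2 - 5\right) - 3}{\left(-3\right) \left(-3 - 3\right)}\right)^{2} = \left(41 - \frac{\left(2 - 5\right) - 3}{3 \left(-6\right)}\right)^{2} = \left(41 - - \frac{-3 - 3}{18}\right)^{2} = \left(41 - \left(- \frac{1}{18}\right) \left(-6\right)\right)^{2} = \left(41 - \frac{1}{3}\right)^{2} = \left(\frac{122}{3}\right)^{2} = \frac{14884}{9}$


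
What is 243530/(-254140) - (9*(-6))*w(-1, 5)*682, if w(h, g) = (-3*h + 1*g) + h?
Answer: 6551603191/25414 ≈ 2.5780e+5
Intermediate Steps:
w(h, g) = g - 2*h (w(h, g) = (-3*h + g) + h = (g - 3*h) + h = g - 2*h)
243530/(-254140) - (9*(-6))*w(-1, 5)*682 = 243530/(-254140) - (9*(-6))*(5 - 2*(-1))*682 = 243530*(-1/254140) - (-54*(5 + 2))*682 = -24353/25414 - (-54*7)*682 = -24353/25414 - (-378)*682 = -24353/25414 - 1*(-257796) = -24353/25414 + 257796 = 6551603191/25414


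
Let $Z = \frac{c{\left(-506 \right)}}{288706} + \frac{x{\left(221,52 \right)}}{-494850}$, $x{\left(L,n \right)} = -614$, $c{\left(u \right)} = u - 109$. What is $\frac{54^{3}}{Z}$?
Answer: $- \frac{11248138831921200}{63533633} \approx -1.7704 \cdot 10^{8}$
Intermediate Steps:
$c{\left(u \right)} = -109 + u$ ($c{\left(u \right)} = u - 109 = -109 + u$)
$Z = - \frac{63533633}{71433082050}$ ($Z = \frac{-109 - 506}{288706} - \frac{614}{-494850} = \left(-615\right) \frac{1}{288706} - - \frac{307}{247425} = - \frac{615}{288706} + \frac{307}{247425} = - \frac{63533633}{71433082050} \approx -0.00088941$)
$\frac{54^{3}}{Z} = \frac{54^{3}}{- \frac{63533633}{71433082050}} = 157464 \left(- \frac{71433082050}{63533633}\right) = - \frac{11248138831921200}{63533633}$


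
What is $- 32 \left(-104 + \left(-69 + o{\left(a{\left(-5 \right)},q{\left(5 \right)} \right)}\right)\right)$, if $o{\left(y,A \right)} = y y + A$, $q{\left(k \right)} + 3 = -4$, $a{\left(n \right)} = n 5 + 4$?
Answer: $-8352$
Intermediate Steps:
$a{\left(n \right)} = 4 + 5 n$ ($a{\left(n \right)} = 5 n + 4 = 4 + 5 n$)
$q{\left(k \right)} = -7$ ($q{\left(k \right)} = -3 - 4 = -7$)
$o{\left(y,A \right)} = A + y^{2}$ ($o{\left(y,A \right)} = y^{2} + A = A + y^{2}$)
$- 32 \left(-104 + \left(-69 + o{\left(a{\left(-5 \right)},q{\left(5 \right)} \right)}\right)\right) = - 32 \left(-104 - \left(76 - \left(4 + 5 \left(-5\right)\right)^{2}\right)\right) = - 32 \left(-104 - \left(76 - \left(4 - 25\right)^{2}\right)\right) = - 32 \left(-104 - \left(76 - 441\right)\right) = - 32 \left(-104 + \left(-69 + \left(-7 + 441\right)\right)\right) = - 32 \left(-104 + \left(-69 + 434\right)\right) = - 32 \left(-104 + 365\right) = \left(-32\right) 261 = -8352$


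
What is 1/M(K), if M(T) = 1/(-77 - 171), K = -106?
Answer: -248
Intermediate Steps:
M(T) = -1/248 (M(T) = 1/(-248) = -1/248)
1/M(K) = 1/(-1/248) = -248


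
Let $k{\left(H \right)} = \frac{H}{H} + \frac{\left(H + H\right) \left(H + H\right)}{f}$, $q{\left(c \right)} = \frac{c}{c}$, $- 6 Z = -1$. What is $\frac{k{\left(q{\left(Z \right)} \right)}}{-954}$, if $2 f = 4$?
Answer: $- \frac{1}{318} \approx -0.0031447$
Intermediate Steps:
$f = 2$ ($f = \frac{1}{2} \cdot 4 = 2$)
$Z = \frac{1}{6}$ ($Z = \left(- \frac{1}{6}\right) \left(-1\right) = \frac{1}{6} \approx 0.16667$)
$q{\left(c \right)} = 1$
$k{\left(H \right)} = 1 + 2 H^{2}$ ($k{\left(H \right)} = \frac{H}{H} + \frac{\left(H + H\right) \left(H + H\right)}{2} = 1 + 2 H 2 H \frac{1}{2} = 1 + 4 H^{2} \cdot \frac{1}{2} = 1 + 2 H^{2}$)
$\frac{k{\left(q{\left(Z \right)} \right)}}{-954} = \frac{1 + 2 \cdot 1^{2}}{-954} = \left(1 + 2 \cdot 1\right) \left(- \frac{1}{954}\right) = \left(1 + 2\right) \left(- \frac{1}{954}\right) = 3 \left(- \frac{1}{954}\right) = - \frac{1}{318}$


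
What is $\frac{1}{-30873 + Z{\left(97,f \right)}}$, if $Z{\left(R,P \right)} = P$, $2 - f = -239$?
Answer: $- \frac{1}{30632} \approx -3.2646 \cdot 10^{-5}$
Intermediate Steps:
$f = 241$ ($f = 2 - -239 = 2 + 239 = 241$)
$\frac{1}{-30873 + Z{\left(97,f \right)}} = \frac{1}{-30873 + 241} = \frac{1}{-30632} = - \frac{1}{30632}$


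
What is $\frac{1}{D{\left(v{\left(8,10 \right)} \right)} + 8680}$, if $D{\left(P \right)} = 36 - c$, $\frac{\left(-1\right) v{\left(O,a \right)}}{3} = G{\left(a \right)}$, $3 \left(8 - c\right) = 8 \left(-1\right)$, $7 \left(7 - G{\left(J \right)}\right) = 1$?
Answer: $\frac{3}{26116} \approx 0.00011487$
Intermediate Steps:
$G{\left(J \right)} = \frac{48}{7}$ ($G{\left(J \right)} = 7 - \frac{1}{7} = \frac{48}{7}$)
$c = \frac{32}{3}$ ($c = 8 - \frac{8 \left(-1\right)}{3} = 8 - - \frac{8}{3} = 8 + \frac{8}{3} = \frac{32}{3} \approx 10.667$)
$v{\left(O,a \right)} = - \frac{144}{7}$ ($v{\left(O,a \right)} = \left(-3\right) \frac{48}{7} = - \frac{144}{7}$)
$D{\left(P \right)} = \frac{76}{3}$ ($D{\left(P \right)} = 36 - \frac{32}{3} = \frac{76}{3}$)
$\frac{1}{D{\left(v{\left(8,10 \right)} \right)} + 8680} = \frac{1}{\frac{76}{3} + 8680} = \frac{1}{\frac{26116}{3}} = \frac{3}{26116}$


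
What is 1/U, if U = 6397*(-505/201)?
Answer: -201/3230485 ≈ -6.2220e-5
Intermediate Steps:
U = -3230485/201 (U = 6397*(-505*1/201) = 6397*(-505/201) = -3230485/201 ≈ -16072.)
1/U = 1/(-3230485/201) = -201/3230485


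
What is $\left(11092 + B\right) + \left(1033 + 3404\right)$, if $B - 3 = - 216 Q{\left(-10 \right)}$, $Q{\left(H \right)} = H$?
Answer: $17692$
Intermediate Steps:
$B = 2163$ ($B = 3 - -2160 = 3 + 2160 = 2163$)
$\left(11092 + B\right) + \left(1033 + 3404\right) = \left(11092 + 2163\right) + \left(1033 + 3404\right) = 13255 + 4437 = 17692$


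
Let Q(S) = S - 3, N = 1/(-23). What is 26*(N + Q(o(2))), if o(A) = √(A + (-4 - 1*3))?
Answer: -1820/23 + 26*I*√5 ≈ -79.13 + 58.138*I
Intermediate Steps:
o(A) = √(-7 + A) (o(A) = √(A + (-4 - 3)) = √(A - 7) = √(-7 + A))
N = -1/23 ≈ -0.043478
Q(S) = -3 + S
26*(N + Q(o(2))) = 26*(-1/23 + (-3 + √(-7 + 2))) = 26*(-1/23 + (-3 + √(-5))) = 26*(-1/23 + (-3 + I*√5)) = 26*(-70/23 + I*√5) = -1820/23 + 26*I*√5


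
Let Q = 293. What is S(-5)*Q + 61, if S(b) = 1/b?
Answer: 12/5 ≈ 2.4000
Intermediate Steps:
S(-5)*Q + 61 = 293/(-5) + 61 = -⅕*293 + 61 = -293/5 + 61 = 12/5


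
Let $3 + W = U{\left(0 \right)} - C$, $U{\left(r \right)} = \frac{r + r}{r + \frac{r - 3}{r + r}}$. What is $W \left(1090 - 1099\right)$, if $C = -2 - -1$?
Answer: $18$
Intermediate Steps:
$U{\left(r \right)} = \frac{2 r}{r + \frac{-3 + r}{2 r}}$
$C = -1$ ($C = -2 + 1 = -1$)
$W = -2$ ($W = -3 + \left(\frac{4 \cdot 0^{2}}{-3 + 0 + 2 \cdot 0^{2}} - -1\right) = -3 + \left(4 \cdot 0 \frac{1}{-3 + 0 + 2 \cdot 0} + 1\right) = -3 + \left(4 \cdot 0 \frac{1}{-3 + 0 + 0} + 1\right) = -3 + \left(4 \cdot 0 \frac{1}{-3} + 1\right) = -3 + \left(4 \cdot 0 \left(- \frac{1}{3}\right) + 1\right) = -3 + \left(0 + 1\right) = -3 + 1 = -2$)
$W \left(1090 - 1099\right) = - 2 \left(1090 - 1099\right) = \left(-2\right) \left(-9\right) = 18$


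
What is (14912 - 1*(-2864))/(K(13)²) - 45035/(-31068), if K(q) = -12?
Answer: 3880207/31068 ≈ 124.89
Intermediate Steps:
(14912 - 1*(-2864))/(K(13)²) - 45035/(-31068) = (14912 - 1*(-2864))/((-12)²) - 45035/(-31068) = (14912 + 2864)/144 - 45035*(-1/31068) = 17776*(1/144) + 45035/31068 = 1111/9 + 45035/31068 = 3880207/31068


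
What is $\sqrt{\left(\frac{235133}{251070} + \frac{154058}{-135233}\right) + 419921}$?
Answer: $\frac{\sqrt{484085857006687097728677090}}{33952949310} \approx 648.01$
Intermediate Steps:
$\sqrt{\left(\frac{235133}{251070} + \frac{154058}{-135233}\right) + 419921} = \sqrt{\left(235133 \cdot \frac{1}{251070} + 154058 \left(- \frac{1}{135233}\right)\right) + 419921} = \sqrt{\left(\frac{235133}{251070} - \frac{154058}{135233}\right) + 419921} = \sqrt{- \frac{6881601071}{33952949310} + 419921} = \sqrt{\frac{14257549545603439}{33952949310}} = \frac{\sqrt{484085857006687097728677090}}{33952949310}$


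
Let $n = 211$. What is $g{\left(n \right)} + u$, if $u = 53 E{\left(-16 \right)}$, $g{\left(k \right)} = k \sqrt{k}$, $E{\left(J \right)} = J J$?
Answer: $13568 + 211 \sqrt{211} \approx 16633.0$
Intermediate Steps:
$E{\left(J \right)} = J^{2}$
$g{\left(k \right)} = k^{\frac{3}{2}}$
$u = 13568$ ($u = 53 \left(-16\right)^{2} = 53 \cdot 256 = 13568$)
$g{\left(n \right)} + u = 211^{\frac{3}{2}} + 13568 = 211 \sqrt{211} + 13568 = 13568 + 211 \sqrt{211}$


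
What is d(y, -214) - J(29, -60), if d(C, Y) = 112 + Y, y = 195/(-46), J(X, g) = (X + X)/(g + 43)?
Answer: -1676/17 ≈ -98.588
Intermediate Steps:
J(X, g) = 2*X/(43 + g) (J(X, g) = (2*X)/(43 + g) = 2*X/(43 + g))
y = -195/46 (y = 195*(-1/46) = -195/46 ≈ -4.2391)
d(y, -214) - J(29, -60) = (112 - 214) - 2*29/(43 - 60) = -102 - 2*29/(-17) = -102 - 2*29*(-1)/17 = -102 - 1*(-58/17) = -102 + 58/17 = -1676/17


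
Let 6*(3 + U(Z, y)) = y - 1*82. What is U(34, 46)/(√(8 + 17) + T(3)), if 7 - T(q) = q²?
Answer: -3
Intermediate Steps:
U(Z, y) = -50/3 + y/6 (U(Z, y) = -3 + (y - 1*82)/6 = -3 + (y - 82)/6 = -3 + (-82 + y)/6 = -3 + (-41/3 + y/6) = -50/3 + y/6)
T(q) = 7 - q²
U(34, 46)/(√(8 + 17) + T(3)) = (-50/3 + (⅙)*46)/(√(8 + 17) + (7 - 1*3²)) = (-50/3 + 23/3)/(√25 + (7 - 1*9)) = -9/(5 + (7 - 9)) = -9/(5 - 2) = -9/3 = -9*⅓ = -3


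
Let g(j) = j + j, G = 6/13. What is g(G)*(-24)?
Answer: -288/13 ≈ -22.154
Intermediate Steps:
G = 6/13 (G = 6*(1/13) = 6/13 ≈ 0.46154)
g(j) = 2*j
g(G)*(-24) = (2*(6/13))*(-24) = (12/13)*(-24) = -288/13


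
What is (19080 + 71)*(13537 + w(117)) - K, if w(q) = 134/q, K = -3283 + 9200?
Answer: 30333783124/117 ≈ 2.5926e+8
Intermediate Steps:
K = 5917
(19080 + 71)*(13537 + w(117)) - K = (19080 + 71)*(13537 + 134/117) - 1*5917 = 19151*(13537 + 134*(1/117)) - 5917 = 19151*(13537 + 134/117) - 5917 = 19151*(1583963/117) - 5917 = 30334475413/117 - 5917 = 30333783124/117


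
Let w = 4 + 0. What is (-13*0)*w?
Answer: 0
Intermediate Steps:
w = 4
(-13*0)*w = -13*0*4 = 0*4 = 0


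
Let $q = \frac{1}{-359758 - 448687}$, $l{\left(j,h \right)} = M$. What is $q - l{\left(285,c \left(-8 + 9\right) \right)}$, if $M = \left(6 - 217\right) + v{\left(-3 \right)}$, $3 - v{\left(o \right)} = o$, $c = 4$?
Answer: $\frac{165731224}{808445} \approx 205.0$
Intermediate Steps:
$v{\left(o \right)} = 3 - o$
$M = -205$ ($M = \left(6 - 217\right) + \left(3 - -3\right) = -211 + \left(3 + 3\right) = -211 + 6 = -205$)
$l{\left(j,h \right)} = -205$
$q = - \frac{1}{808445}$ ($q = \frac{1}{-808445} = - \frac{1}{808445} \approx -1.2369 \cdot 10^{-6}$)
$q - l{\left(285,c \left(-8 + 9\right) \right)} = - \frac{1}{808445} - -205 = - \frac{1}{808445} + 205 = \frac{165731224}{808445}$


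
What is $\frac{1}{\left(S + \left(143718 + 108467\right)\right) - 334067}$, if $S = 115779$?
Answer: $\frac{1}{33897} \approx 2.9501 \cdot 10^{-5}$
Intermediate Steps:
$\frac{1}{\left(S + \left(143718 + 108467\right)\right) - 334067} = \frac{1}{\left(115779 + \left(143718 + 108467\right)\right) - 334067} = \frac{1}{\left(115779 + 252185\right) - 334067} = \frac{1}{367964 - 334067} = \frac{1}{33897}$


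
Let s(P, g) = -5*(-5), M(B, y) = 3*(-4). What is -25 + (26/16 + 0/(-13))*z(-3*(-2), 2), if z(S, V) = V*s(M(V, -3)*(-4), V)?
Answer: 225/4 ≈ 56.250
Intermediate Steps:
M(B, y) = -12
s(P, g) = 25
z(S, V) = 25*V (z(S, V) = V*25 = 25*V)
-25 + (26/16 + 0/(-13))*z(-3*(-2), 2) = -25 + (26/16 + 0/(-13))*(25*2) = -25 + (26*(1/16) + 0*(-1/13))*50 = -25 + (13/8 + 0)*50 = -25 + (13/8)*50 = -25 + 325/4 = 225/4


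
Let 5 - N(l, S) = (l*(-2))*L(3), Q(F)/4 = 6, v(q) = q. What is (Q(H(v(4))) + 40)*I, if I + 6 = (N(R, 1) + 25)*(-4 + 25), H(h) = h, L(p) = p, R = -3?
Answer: 15744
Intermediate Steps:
Q(F) = 24 (Q(F) = 4*6 = 24)
N(l, S) = 5 + 6*l (N(l, S) = 5 - l*(-2)*3 = 5 - (-2*l)*3 = 5 - (-6)*l = 5 + 6*l)
I = 246 (I = -6 + ((5 + 6*(-3)) + 25)*(-4 + 25) = -6 + ((5 - 18) + 25)*21 = -6 + (-13 + 25)*21 = -6 + 12*21 = -6 + 252 = 246)
(Q(H(v(4))) + 40)*I = (24 + 40)*246 = 64*246 = 15744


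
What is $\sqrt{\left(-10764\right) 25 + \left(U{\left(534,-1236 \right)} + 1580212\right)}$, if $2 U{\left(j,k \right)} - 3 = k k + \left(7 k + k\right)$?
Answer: $\frac{\sqrt{8280070}}{2} \approx 1438.8$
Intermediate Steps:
$U{\left(j,k \right)} = \frac{3}{2} + \frac{k^{2}}{2} + 4 k$ ($U{\left(j,k \right)} = \frac{3}{2} + \frac{k k + \left(7 k + k\right)}{2} = \frac{3}{2} + \frac{k^{2} + 8 k}{2} = \frac{3}{2} + \left(\frac{k^{2}}{2} + 4 k\right) = \frac{3}{2} + \frac{k^{2}}{2} + 4 k$)
$\sqrt{\left(-10764\right) 25 + \left(U{\left(534,-1236 \right)} + 1580212\right)} = \sqrt{\left(-10764\right) 25 + \left(\left(\frac{3}{2} + \frac{\left(-1236\right)^{2}}{2} + 4 \left(-1236\right)\right) + 1580212\right)} = \sqrt{-269100 + \left(\left(\frac{3}{2} + \frac{1}{2} \cdot 1527696 - 4944\right) + 1580212\right)} = \sqrt{-269100 + \left(\left(\frac{3}{2} + 763848 - 4944\right) + 1580212\right)} = \sqrt{-269100 + \left(\frac{1517811}{2} + 1580212\right)} = \sqrt{-269100 + \frac{4678235}{2}} = \sqrt{\frac{4140035}{2}} = \frac{\sqrt{8280070}}{2}$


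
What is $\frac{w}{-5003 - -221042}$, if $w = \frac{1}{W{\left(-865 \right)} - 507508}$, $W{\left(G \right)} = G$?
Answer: $- \frac{1}{109828394547} \approx -9.1051 \cdot 10^{-12}$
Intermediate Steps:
$w = - \frac{1}{508373}$ ($w = \frac{1}{-865 - 507508} = \frac{1}{-508373} = - \frac{1}{508373} \approx -1.9671 \cdot 10^{-6}$)
$\frac{w}{-5003 - -221042} = - \frac{1}{508373 \left(-5003 - -221042\right)} = - \frac{1}{508373 \left(-5003 + 221042\right)} = - \frac{1}{508373 \cdot 216039} = \left(- \frac{1}{508373}\right) \frac{1}{216039} = - \frac{1}{109828394547}$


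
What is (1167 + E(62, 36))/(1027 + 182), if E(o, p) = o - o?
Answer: 389/403 ≈ 0.96526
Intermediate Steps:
E(o, p) = 0
(1167 + E(62, 36))/(1027 + 182) = (1167 + 0)/(1027 + 182) = 1167/1209 = 1167*(1/1209) = 389/403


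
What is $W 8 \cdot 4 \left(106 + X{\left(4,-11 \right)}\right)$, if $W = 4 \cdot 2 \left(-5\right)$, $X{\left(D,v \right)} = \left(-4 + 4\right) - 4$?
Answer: $-130560$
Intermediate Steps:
$X{\left(D,v \right)} = -4$ ($X{\left(D,v \right)} = 0 - 4 = -4$)
$W = -40$ ($W = 8 \left(-5\right) = -40$)
$W 8 \cdot 4 \left(106 + X{\left(4,-11 \right)}\right) = \left(-40\right) 8 \cdot 4 \left(106 - 4\right) = \left(-320\right) 4 \cdot 102 = \left(-1280\right) 102 = -130560$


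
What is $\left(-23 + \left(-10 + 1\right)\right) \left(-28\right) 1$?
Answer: $896$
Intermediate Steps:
$\left(-23 + \left(-10 + 1\right)\right) \left(-28\right) 1 = \left(-23 - 9\right) \left(-28\right) 1 = \left(-32\right) \left(-28\right) 1 = 896 \cdot 1 = 896$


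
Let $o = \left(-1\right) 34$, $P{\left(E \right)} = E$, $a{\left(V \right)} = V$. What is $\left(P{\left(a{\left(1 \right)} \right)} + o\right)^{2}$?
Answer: $1089$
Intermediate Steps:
$o = -34$
$\left(P{\left(a{\left(1 \right)} \right)} + o\right)^{2} = \left(1 - 34\right)^{2} = \left(-33\right)^{2} = 1089$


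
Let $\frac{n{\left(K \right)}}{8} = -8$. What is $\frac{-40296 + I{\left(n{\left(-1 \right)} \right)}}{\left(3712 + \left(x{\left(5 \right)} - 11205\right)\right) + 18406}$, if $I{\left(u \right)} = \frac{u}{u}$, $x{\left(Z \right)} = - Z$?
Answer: $- \frac{40295}{10908} \approx -3.6941$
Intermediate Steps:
$n{\left(K \right)} = -64$ ($n{\left(K \right)} = 8 \left(-8\right) = -64$)
$I{\left(u \right)} = 1$
$\frac{-40296 + I{\left(n{\left(-1 \right)} \right)}}{\left(3712 + \left(x{\left(5 \right)} - 11205\right)\right) + 18406} = \frac{-40296 + 1}{\left(3712 - 11210\right) + 18406} = - \frac{40295}{\left(3712 - 11210\right) + 18406} = - \frac{40295}{-7498 + 18406} = - \frac{40295}{10908}$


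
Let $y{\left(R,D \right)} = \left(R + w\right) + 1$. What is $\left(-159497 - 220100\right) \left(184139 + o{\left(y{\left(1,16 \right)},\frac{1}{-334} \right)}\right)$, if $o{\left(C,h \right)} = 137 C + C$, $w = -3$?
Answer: $-69846227597$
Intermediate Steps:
$y{\left(R,D \right)} = -2 + R$ ($y{\left(R,D \right)} = \left(R - 3\right) + 1 = \left(-3 + R\right) + 1 = -2 + R$)
$o{\left(C,h \right)} = 138 C$
$\left(-159497 - 220100\right) \left(184139 + o{\left(y{\left(1,16 \right)},\frac{1}{-334} \right)}\right) = \left(-159497 - 220100\right) \left(184139 + 138 \left(-2 + 1\right)\right) = - 379597 \left(184139 + 138 \left(-1\right)\right) = - 379597 \left(184139 - 138\right) = \left(-379597\right) 184001 = -69846227597$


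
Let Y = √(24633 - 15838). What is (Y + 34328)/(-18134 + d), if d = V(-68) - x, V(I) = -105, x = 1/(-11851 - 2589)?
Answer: -808640/429643 - 14440*√8795/263371159 ≈ -1.8873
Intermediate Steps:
x = -1/14440 (x = 1/(-14440) = -1/14440 ≈ -6.9252e-5)
Y = √8795 ≈ 93.782
d = -1516199/14440 (d = -105 - 1*(-1/14440) = -105 + 1/14440 = -1516199/14440 ≈ -105.00)
(Y + 34328)/(-18134 + d) = (√8795 + 34328)/(-18134 - 1516199/14440) = (34328 + √8795)/(-263371159/14440) = (34328 + √8795)*(-14440/263371159) = -808640/429643 - 14440*√8795/263371159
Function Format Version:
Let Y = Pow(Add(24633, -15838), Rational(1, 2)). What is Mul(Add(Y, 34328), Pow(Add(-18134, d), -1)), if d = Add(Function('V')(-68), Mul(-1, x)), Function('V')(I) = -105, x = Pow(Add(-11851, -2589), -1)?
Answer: Add(Rational(-808640, 429643), Mul(Rational(-14440, 263371159), Pow(8795, Rational(1, 2)))) ≈ -1.8873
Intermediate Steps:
x = Rational(-1, 14440) (x = Pow(-14440, -1) = Rational(-1, 14440) ≈ -6.9252e-5)
Y = Pow(8795, Rational(1, 2)) ≈ 93.782
d = Rational(-1516199, 14440) (d = Add(-105, Mul(-1, Rational(-1, 14440))) = Add(-105, Rational(1, 14440)) = Rational(-1516199, 14440) ≈ -105.00)
Mul(Add(Y, 34328), Pow(Add(-18134, d), -1)) = Mul(Add(Pow(8795, Rational(1, 2)), 34328), Pow(Add(-18134, Rational(-1516199, 14440)), -1)) = Mul(Add(34328, Pow(8795, Rational(1, 2))), Pow(Rational(-263371159, 14440), -1)) = Mul(Add(34328, Pow(8795, Rational(1, 2))), Rational(-14440, 263371159)) = Add(Rational(-808640, 429643), Mul(Rational(-14440, 263371159), Pow(8795, Rational(1, 2))))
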